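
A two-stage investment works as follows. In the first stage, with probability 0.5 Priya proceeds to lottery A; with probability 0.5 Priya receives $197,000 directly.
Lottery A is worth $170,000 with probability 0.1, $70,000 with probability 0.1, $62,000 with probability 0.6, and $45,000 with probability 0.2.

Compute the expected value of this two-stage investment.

EV(A) = 0.1 × 170000 + 0.1 × 70000 + 0.6 × 62000 + 0.2 × 45000 = 17000 + 7000 + 37200 + 9000 = 70200
Branch B: 197000 (certain)
Overall = 0.5 × 70200 + 0.5 × 197000 = 35100 + 98500 = 133600

$133,600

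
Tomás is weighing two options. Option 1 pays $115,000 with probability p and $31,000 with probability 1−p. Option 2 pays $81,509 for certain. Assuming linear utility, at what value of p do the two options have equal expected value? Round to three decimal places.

p = 0.601

p·115000 + (1−p)·31000 = 81509
84000p + 31000 = 81509
p = (81509 − 31000) / 84000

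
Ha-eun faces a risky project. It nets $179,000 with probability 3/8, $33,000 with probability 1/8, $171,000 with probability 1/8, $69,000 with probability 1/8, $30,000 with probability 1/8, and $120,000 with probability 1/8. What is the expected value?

EV = 3/8 × 179000 + 1/8 × 33000 + 1/8 × 171000 + 1/8 × 69000 + 1/8 × 30000 + 1/8 × 120000 = 67125 + 4125 + 21375 + 8625 + 3750 + 15000 = 120000

$120,000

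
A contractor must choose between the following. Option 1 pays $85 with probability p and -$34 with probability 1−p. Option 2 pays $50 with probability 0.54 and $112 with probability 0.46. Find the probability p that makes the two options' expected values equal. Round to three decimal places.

EV(Option 2) = 0.54 × 50 + 0.46 × 112 = 27 + 51.52 = 78.52
p·85 + (1−p)·(-34) = 78.52
119p − 34 = 78.52
p = (78.52 + 34) / 119

p = 0.946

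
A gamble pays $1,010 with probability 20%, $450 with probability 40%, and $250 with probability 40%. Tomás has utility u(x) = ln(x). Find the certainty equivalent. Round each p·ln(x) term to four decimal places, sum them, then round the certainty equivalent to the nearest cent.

E[u] = 0.2·ln(1010) + 0.4·ln(450) + 0.4·ln(250) = 1.3835 + 2.4437 + 2.2086 = 6.0358
CE = e^6.0358 ≈ 418.13

$418.13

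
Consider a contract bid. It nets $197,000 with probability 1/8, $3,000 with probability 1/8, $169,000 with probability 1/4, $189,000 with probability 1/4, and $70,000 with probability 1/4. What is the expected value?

EV = 1/8 × 197000 + 1/8 × 3000 + 1/4 × 169000 + 1/4 × 189000 + 1/4 × 70000 = 24625 + 375 + 42250 + 47250 + 17500 = 132000

$132,000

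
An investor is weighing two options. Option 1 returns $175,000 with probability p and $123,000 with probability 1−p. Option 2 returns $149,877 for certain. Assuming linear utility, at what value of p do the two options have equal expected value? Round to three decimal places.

p·175000 + (1−p)·123000 = 149877
52000p + 123000 = 149877
p = (149877 − 123000) / 52000

p = 0.517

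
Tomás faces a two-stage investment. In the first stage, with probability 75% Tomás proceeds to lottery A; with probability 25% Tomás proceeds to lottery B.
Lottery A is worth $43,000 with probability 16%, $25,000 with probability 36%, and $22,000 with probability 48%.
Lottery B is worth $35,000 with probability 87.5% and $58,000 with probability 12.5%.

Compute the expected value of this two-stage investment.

EV(A) = 0.16 × 43000 + 0.36 × 25000 + 0.48 × 22000 = 6880 + 9000 + 10560 = 26440
EV(B) = 0.875 × 35000 + 0.125 × 58000 = 30625 + 7250 = 37875
Overall = 0.75 × 26440 + 0.25 × 37875 = 19830 + 9468.75 = 29298.75

$29,298.75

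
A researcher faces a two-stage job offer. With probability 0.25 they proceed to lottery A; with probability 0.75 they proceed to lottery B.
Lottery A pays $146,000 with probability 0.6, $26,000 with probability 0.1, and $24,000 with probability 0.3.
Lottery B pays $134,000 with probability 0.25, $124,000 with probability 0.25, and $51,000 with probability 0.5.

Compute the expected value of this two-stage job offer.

$91,850

EV(A) = 0.6 × 146000 + 0.1 × 26000 + 0.3 × 24000 = 87600 + 2600 + 7200 = 97400
EV(B) = 0.25 × 134000 + 0.25 × 124000 + 0.5 × 51000 = 33500 + 31000 + 25500 = 90000
Overall = 0.25 × 97400 + 0.75 × 90000 = 24350 + 67500 = 91850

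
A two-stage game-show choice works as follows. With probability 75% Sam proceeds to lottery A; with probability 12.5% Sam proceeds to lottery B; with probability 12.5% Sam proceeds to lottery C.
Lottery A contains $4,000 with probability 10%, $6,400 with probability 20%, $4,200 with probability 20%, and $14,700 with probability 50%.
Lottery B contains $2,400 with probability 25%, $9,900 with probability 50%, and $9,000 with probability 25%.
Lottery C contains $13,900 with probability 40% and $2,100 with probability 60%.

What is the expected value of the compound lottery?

EV(A) = 0.1 × 4000 + 0.2 × 6400 + 0.2 × 4200 + 0.5 × 14700 = 400 + 1280 + 840 + 7350 = 9870
EV(B) = 0.25 × 2400 + 0.5 × 9900 + 0.25 × 9000 = 600 + 4950 + 2250 = 7800
EV(C) = 0.4 × 13900 + 0.6 × 2100 = 5560 + 1260 = 6820
Overall = 0.75 × 9870 + 0.125 × 7800 + 0.125 × 6820 = 7402.5 + 975 + 852.5 = 9230

$9,230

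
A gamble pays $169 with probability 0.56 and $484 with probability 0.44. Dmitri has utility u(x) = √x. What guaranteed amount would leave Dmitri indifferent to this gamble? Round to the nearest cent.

$287.64

E[u] = 0.56·√169 + 0.44·√484 = 0.56·13 + 0.44·22 = 16.96
CE = (16.96)² = 287.6416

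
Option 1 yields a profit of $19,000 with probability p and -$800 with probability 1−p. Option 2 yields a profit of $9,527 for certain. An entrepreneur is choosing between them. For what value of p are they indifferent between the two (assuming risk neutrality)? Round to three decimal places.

p·19000 + (1−p)·(-800) = 9527
19800p − 800 = 9527
p = (9527 + 800) / 19800

p = 0.522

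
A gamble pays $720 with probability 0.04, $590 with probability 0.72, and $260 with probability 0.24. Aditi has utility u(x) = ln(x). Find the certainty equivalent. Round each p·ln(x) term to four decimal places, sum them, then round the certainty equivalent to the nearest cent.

E[u] = 0.04·ln(720) + 0.72·ln(590) + 0.24·ln(260) = 0.2632 + 4.5937 + 1.3346 = 6.1915
CE = e^6.1915 ≈ 488.58

$488.58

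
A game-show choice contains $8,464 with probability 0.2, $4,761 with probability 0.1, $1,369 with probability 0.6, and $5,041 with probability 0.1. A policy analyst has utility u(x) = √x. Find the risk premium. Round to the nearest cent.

$513.24

E[u] = 0.2·√8464 + 0.1·√4761 + 0.6·√1369 + 0.1·√5041 = 0.2·92 + 0.1·69 + 0.6·37 + 0.1·71 = 54.6
CE = (54.6)² = 2981.16
Risk premium = EV − CE = 3494.4 − 2981.16 = 513.24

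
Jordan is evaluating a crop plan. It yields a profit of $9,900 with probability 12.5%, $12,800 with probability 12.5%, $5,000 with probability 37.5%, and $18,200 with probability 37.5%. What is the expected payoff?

$11,537.50

EV = 0.125 × 9900 + 0.125 × 12800 + 0.375 × 5000 + 0.375 × 18200 = 1237.5 + 1600 + 1875 + 6825 = 11537.5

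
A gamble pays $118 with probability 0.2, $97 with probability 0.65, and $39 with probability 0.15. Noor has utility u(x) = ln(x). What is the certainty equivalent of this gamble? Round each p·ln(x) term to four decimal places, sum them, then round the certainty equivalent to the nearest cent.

$87.99

E[u] = 0.2·ln(118) + 0.65·ln(97) + 0.15·ln(39) = 0.9541 + 2.9736 + 0.5495 = 4.4772
CE = e^4.4772 ≈ 87.99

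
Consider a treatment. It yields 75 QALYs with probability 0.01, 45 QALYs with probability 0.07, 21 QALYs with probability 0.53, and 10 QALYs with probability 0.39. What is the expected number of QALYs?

18.93 QALYs

EV = 0.01 × 75 + 0.07 × 45 + 0.53 × 21 + 0.39 × 10 = 0.75 + 3.15 + 11.13 + 3.9 = 18.93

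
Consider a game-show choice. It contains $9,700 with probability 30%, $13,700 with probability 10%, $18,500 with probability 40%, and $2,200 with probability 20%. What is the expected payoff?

EV = 0.3 × 9700 + 0.1 × 13700 + 0.4 × 18500 + 0.2 × 2200 = 2910 + 1370 + 7400 + 440 = 12120

$12,120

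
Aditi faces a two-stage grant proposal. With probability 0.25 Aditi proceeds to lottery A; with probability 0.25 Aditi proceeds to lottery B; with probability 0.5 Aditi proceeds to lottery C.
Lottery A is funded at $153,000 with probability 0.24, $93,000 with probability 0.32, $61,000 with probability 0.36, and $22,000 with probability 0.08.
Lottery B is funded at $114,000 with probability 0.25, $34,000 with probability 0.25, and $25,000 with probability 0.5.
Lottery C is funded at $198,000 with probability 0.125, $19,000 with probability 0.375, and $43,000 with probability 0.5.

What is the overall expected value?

$61,612.50

EV(A) = 0.24 × 153000 + 0.32 × 93000 + 0.36 × 61000 + 0.08 × 22000 = 36720 + 29760 + 21960 + 1760 = 90200
EV(B) = 0.25 × 114000 + 0.25 × 34000 + 0.5 × 25000 = 28500 + 8500 + 12500 = 49500
EV(C) = 0.125 × 198000 + 0.375 × 19000 + 0.5 × 43000 = 24750 + 7125 + 21500 = 53375
Overall = 0.25 × 90200 + 0.25 × 49500 + 0.5 × 53375 = 22550 + 12375 + 26687.5 = 61612.5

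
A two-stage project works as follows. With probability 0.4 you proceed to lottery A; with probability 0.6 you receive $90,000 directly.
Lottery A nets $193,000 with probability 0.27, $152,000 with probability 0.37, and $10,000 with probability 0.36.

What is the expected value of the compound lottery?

$98,780

EV(A) = 0.27 × 193000 + 0.37 × 152000 + 0.36 × 10000 = 52110 + 56240 + 3600 = 111950
Branch B: 90000 (certain)
Overall = 0.4 × 111950 + 0.6 × 90000 = 44780 + 54000 = 98780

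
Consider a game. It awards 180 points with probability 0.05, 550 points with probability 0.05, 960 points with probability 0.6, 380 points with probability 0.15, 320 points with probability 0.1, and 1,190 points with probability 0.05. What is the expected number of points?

EV = 0.05 × 180 + 0.05 × 550 + 0.6 × 960 + 0.15 × 380 + 0.1 × 320 + 0.05 × 1190 = 9 + 27.5 + 576 + 57 + 32 + 59.5 = 761

761 points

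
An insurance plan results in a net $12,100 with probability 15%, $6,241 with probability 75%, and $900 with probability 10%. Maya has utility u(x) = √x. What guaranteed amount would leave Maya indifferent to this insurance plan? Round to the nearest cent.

E[u] = 0.15·√12100 + 0.75·√6241 + 0.1·√900 = 0.15·110 + 0.75·79 + 0.1·30 = 78.75
CE = (78.75)² = 6201.5625

$6,201.56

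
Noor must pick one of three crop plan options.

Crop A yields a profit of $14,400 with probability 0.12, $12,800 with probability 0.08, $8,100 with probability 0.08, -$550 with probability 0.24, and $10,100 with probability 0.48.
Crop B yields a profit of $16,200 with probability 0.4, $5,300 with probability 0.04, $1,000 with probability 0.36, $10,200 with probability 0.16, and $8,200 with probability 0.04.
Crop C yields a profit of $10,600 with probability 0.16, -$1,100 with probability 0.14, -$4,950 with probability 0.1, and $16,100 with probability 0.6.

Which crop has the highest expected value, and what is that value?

Crop C ($10,707)

Crop A = 0.12 × 14400 + 0.08 × 12800 + 0.08 × 8100 + 0.24 × (-550) + 0.48 × 10100 = 1728 + 1024 + 648 − 132 + 4848 = 8116
Crop B = 0.4 × 16200 + 0.04 × 5300 + 0.36 × 1000 + 0.16 × 10200 + 0.04 × 8200 = 6480 + 212 + 360 + 1632 + 328 = 9012
Crop C = 0.16 × 10600 + 0.14 × (-1100) + 0.1 × (-4950) + 0.6 × 16100 = 1696 − 154 − 495 + 9660 = 10707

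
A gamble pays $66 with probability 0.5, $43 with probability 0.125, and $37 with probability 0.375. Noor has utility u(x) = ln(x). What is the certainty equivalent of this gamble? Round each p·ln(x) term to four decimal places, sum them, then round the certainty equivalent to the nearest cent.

E[u] = 0.5·ln(66) + 0.125·ln(43) + 0.375·ln(37) = 2.0948 + 0.4702 + 1.3541 = 3.9191
CE = e^3.9191 ≈ 50.36

$50.36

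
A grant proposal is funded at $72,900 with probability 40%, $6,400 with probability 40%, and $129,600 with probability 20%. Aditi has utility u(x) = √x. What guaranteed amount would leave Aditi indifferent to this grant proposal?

E[u] = 0.4·√72900 + 0.4·√6400 + 0.2·√129600 = 0.4·270 + 0.4·80 + 0.2·360 = 212
CE = (212)² = 44944

$44,944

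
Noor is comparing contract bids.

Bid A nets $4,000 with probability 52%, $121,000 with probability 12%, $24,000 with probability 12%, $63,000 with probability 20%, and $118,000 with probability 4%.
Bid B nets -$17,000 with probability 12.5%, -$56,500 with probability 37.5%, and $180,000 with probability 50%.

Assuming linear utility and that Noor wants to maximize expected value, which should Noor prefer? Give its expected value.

Bid B ($66,687.50)

Bid A = 0.52 × 4000 + 0.12 × 121000 + 0.12 × 24000 + 0.2 × 63000 + 0.04 × 118000 = 2080 + 14520 + 2880 + 12600 + 4720 = 36800
Bid B = 0.125 × (-17000) + 0.375 × (-56500) + 0.5 × 180000 = -2125 − 21187.5 + 90000 = 66687.5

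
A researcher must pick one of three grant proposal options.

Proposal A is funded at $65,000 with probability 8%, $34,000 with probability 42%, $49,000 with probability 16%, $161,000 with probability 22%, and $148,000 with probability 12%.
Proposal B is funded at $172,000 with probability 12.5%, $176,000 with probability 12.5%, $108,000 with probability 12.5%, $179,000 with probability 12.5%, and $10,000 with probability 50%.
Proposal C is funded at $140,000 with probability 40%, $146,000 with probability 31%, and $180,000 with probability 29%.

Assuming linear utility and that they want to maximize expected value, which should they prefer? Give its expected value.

Proposal C ($153,460)

Proposal A = 0.08 × 65000 + 0.42 × 34000 + 0.16 × 49000 + 0.22 × 161000 + 0.12 × 148000 = 5200 + 14280 + 7840 + 35420 + 17760 = 80500
Proposal B = 0.125 × 172000 + 0.125 × 176000 + 0.125 × 108000 + 0.125 × 179000 + 0.5 × 10000 = 21500 + 22000 + 13500 + 22375 + 5000 = 84375
Proposal C = 0.4 × 140000 + 0.31 × 146000 + 0.29 × 180000 = 56000 + 45260 + 52200 = 153460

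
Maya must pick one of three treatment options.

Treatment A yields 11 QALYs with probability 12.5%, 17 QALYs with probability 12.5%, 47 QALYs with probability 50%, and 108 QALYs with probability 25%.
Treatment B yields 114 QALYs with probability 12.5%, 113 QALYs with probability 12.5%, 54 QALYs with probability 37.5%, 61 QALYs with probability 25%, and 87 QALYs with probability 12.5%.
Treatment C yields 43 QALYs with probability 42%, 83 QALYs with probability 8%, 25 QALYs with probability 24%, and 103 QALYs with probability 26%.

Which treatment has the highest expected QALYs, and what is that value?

Treatment A = 0.125 × 11 + 0.125 × 17 + 0.5 × 47 + 0.25 × 108 = 1.375 + 2.125 + 23.5 + 27 = 54
Treatment B = 0.125 × 114 + 0.125 × 113 + 0.375 × 54 + 0.25 × 61 + 0.125 × 87 = 14.25 + 14.125 + 20.25 + 15.25 + 10.875 = 74.75
Treatment C = 0.42 × 43 + 0.08 × 83 + 0.24 × 25 + 0.26 × 103 = 18.06 + 6.64 + 6 + 26.78 = 57.48

Treatment B (74.75 QALYs)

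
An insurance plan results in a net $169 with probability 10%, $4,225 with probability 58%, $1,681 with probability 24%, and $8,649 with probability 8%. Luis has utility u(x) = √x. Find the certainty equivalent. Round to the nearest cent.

E[u] = 0.1·√169 + 0.58·√4225 + 0.24·√1681 + 0.08·√8649 = 0.1·13 + 0.58·65 + 0.24·41 + 0.08·93 = 56.28
CE = (56.28)² = 3167.4384

$3,167.44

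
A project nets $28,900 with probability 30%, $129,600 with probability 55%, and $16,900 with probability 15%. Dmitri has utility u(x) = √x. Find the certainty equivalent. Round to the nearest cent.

$72,092.25

E[u] = 0.3·√28900 + 0.55·√129600 + 0.15·√16900 = 0.3·170 + 0.55·360 + 0.15·130 = 268.5
CE = (268.5)² = 72092.25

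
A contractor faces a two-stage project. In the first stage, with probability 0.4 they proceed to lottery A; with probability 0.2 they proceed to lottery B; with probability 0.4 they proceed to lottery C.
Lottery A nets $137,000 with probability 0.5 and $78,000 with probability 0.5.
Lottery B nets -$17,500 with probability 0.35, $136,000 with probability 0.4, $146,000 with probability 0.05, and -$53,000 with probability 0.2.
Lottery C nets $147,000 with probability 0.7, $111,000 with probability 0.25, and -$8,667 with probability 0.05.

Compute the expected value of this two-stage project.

$104,081.66

EV(A) = 0.5 × 137000 + 0.5 × 78000 = 68500 + 39000 = 107500
EV(B) = 0.35 × (-17500) + 0.4 × 136000 + 0.05 × 146000 + 0.2 × (-53000) = -6125 + 54400 + 7300 − 10600 = 44975
EV(C) = 0.7 × 147000 + 0.25 × 111000 + 0.05 × (-8667) = 102900 + 27750 − 433.35 = 130216.65
Overall = 0.4 × 107500 + 0.2 × 44975 + 0.4 × 130216.65 = 43000 + 8995 + 52086.66 = 104081.66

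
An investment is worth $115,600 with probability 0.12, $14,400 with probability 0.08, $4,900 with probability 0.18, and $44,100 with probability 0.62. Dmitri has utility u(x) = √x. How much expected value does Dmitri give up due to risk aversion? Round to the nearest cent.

E[u] = 0.12·√115600 + 0.08·√14400 + 0.18·√4900 + 0.62·√44100 = 0.12·340 + 0.08·120 + 0.18·70 + 0.62·210 = 193.2
CE = (193.2)² = 37326.24
Risk premium = EV − CE = 43248 − 37326.24 = 5921.76

$5,921.76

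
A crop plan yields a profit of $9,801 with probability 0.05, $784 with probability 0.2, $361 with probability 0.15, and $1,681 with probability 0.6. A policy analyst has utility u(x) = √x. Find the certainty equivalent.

E[u] = 0.05·√9801 + 0.2·√784 + 0.15·√361 + 0.6·√1681 = 0.05·99 + 0.2·28 + 0.15·19 + 0.6·41 = 38
CE = (38)² = 1444

$1,444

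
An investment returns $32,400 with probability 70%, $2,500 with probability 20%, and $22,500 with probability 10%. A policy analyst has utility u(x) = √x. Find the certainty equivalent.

E[u] = 0.7·√32400 + 0.2·√2500 + 0.1·√22500 = 0.7·180 + 0.2·50 + 0.1·150 = 151
CE = (151)² = 22801

$22,801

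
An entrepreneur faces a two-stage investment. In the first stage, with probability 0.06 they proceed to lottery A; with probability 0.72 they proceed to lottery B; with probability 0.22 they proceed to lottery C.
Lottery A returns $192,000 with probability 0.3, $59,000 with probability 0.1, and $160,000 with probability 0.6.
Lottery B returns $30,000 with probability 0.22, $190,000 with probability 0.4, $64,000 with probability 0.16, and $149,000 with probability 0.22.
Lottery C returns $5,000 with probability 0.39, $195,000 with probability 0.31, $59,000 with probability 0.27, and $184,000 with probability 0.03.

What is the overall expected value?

EV(A) = 0.3 × 192000 + 0.1 × 59000 + 0.6 × 160000 = 57600 + 5900 + 96000 = 159500
EV(B) = 0.22 × 30000 + 0.4 × 190000 + 0.16 × 64000 + 0.22 × 149000 = 6600 + 76000 + 10240 + 32780 = 125620
EV(C) = 0.39 × 5000 + 0.31 × 195000 + 0.27 × 59000 + 0.03 × 184000 = 1950 + 60450 + 15930 + 5520 = 83850
Overall = 0.06 × 159500 + 0.72 × 125620 + 0.22 × 83850 = 9570 + 90446.4 + 18447 = 118463.4

$118,463.40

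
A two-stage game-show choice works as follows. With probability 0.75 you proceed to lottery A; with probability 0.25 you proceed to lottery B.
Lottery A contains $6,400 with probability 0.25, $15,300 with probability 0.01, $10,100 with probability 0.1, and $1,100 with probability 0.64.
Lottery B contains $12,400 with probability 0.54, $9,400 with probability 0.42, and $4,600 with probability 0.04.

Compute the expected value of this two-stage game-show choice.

EV(A) = 0.25 × 6400 + 0.01 × 15300 + 0.1 × 10100 + 0.64 × 1100 = 1600 + 153 + 1010 + 704 = 3467
EV(B) = 0.54 × 12400 + 0.42 × 9400 + 0.04 × 4600 = 6696 + 3948 + 184 = 10828
Overall = 0.75 × 3467 + 0.25 × 10828 = 2600.25 + 2707 = 5307.25

$5,307.25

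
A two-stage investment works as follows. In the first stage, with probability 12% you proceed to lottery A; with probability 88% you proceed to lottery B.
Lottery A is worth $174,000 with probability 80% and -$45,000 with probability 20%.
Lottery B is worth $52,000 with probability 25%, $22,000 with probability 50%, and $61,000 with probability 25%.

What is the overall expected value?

$50,164

EV(A) = 0.8 × 174000 + 0.2 × (-45000) = 139200 − 9000 = 130200
EV(B) = 0.25 × 52000 + 0.5 × 22000 + 0.25 × 61000 = 13000 + 11000 + 15250 = 39250
Overall = 0.12 × 130200 + 0.88 × 39250 = 15624 + 34540 = 50164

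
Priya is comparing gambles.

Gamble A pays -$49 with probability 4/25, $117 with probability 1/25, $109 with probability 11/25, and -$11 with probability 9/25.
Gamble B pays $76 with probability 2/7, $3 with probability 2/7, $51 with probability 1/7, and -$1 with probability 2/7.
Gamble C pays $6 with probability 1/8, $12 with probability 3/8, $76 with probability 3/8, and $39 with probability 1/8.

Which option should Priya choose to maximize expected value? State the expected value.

Gamble A = 4/25 × (-49) + 1/25 × 117 + 11/25 × 109 + 9/25 × (-11) = -7.84 + 4.68 + 47.96 − 3.96 = 40.84
Gamble B = 2/7 × 76 + 2/7 × 3 + 1/7 × 51 + 2/7 × (-1) = 21.7143 + 0.8571 + 7.2857 − 0.2857 = 29.5714
Gamble C = 1/8 × 6 + 3/8 × 12 + 3/8 × 76 + 1/8 × 39 = 0.75 + 4.5 + 28.5 + 4.875 = 38.625

Gamble A ($40.84)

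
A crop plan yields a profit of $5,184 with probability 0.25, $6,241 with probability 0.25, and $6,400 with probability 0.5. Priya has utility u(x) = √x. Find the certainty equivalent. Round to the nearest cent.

E[u] = 0.25·√5184 + 0.25·√6241 + 0.5·√6400 = 0.25·72 + 0.25·79 + 0.5·80 = 77.75
CE = (77.75)² = 6045.0625

$6,045.06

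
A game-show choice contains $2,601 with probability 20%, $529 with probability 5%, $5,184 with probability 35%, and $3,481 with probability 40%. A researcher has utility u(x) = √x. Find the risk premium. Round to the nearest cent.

E[u] = 0.2·√2601 + 0.05·√529 + 0.35·√5184 + 0.4·√3481 = 0.2·51 + 0.05·23 + 0.35·72 + 0.4·59 = 60.15
CE = (60.15)² = 3618.0225
Risk premium = EV − CE = 3753.45 − 3618.0225 = 135.4275

$135.43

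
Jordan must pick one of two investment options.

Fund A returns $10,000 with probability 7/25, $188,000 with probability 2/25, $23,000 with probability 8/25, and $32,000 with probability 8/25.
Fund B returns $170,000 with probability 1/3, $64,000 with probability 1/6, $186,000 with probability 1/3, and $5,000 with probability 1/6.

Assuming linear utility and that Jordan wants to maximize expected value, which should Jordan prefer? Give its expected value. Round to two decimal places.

Fund B ($130,166.67)

Fund A = 7/25 × 10000 + 2/25 × 188000 + 8/25 × 23000 + 8/25 × 32000 = 2800 + 15040 + 7360 + 10240 = 35440
Fund B = 1/3 × 170000 + 1/6 × 64000 + 1/3 × 186000 + 1/6 × 5000 = 56666.6667 + 10666.6667 + 62000 + 833.3333 = 130166.6667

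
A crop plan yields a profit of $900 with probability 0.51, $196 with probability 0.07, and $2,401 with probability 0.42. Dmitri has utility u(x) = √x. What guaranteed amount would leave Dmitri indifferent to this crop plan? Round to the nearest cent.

E[u] = 0.51·√900 + 0.07·√196 + 0.42·√2401 = 0.51·30 + 0.07·14 + 0.42·49 = 36.86
CE = (36.86)² = 1358.6596

$1,358.66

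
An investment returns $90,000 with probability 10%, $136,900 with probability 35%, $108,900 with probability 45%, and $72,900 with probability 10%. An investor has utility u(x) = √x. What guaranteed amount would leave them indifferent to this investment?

$112,225

E[u] = 0.1·√90000 + 0.35·√136900 + 0.45·√108900 + 0.1·√72900 = 0.1·300 + 0.35·370 + 0.45·330 + 0.1·270 = 335
CE = (335)² = 112225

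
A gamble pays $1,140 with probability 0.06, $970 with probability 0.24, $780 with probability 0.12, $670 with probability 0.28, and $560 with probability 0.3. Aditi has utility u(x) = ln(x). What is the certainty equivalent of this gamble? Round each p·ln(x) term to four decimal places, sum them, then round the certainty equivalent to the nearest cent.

E[u] = 0.06·ln(1140) + 0.24·ln(970) + 0.12·ln(780) + 0.28·ln(670) + 0.3·ln(560) = 0.4223 + 1.6506 + 0.7991 + 1.8220 + 1.8984 = 6.5924
CE = e^6.5924 ≈ 729.53

$729.53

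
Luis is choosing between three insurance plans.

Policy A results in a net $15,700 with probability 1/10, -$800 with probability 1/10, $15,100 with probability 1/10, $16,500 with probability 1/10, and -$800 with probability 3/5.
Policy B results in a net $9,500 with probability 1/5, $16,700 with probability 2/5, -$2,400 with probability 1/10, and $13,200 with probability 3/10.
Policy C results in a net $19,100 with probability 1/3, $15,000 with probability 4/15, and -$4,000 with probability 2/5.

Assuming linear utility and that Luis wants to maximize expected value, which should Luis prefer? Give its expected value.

Policy B ($12,300)

Policy A = 1/10 × 15700 + 1/10 × (-800) + 1/10 × 15100 + 1/10 × 16500 + 3/5 × (-800) = 1570 − 80 + 1510 + 1650 − 480 = 4170
Policy B = 1/5 × 9500 + 2/5 × 16700 + 1/10 × (-2400) + 3/10 × 13200 = 1900 + 6680 − 240 + 3960 = 12300
Policy C = 1/3 × 19100 + 4/15 × 15000 + 2/5 × (-4000) = 6366.6667 + 4000 − 1600 = 8766.6667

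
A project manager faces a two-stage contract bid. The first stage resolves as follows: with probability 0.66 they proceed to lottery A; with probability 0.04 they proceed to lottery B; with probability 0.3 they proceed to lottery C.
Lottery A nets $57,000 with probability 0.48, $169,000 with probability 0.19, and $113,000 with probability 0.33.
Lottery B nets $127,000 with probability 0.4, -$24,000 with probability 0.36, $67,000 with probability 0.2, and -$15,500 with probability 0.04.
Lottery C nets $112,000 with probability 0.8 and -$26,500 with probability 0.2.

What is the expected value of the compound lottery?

$91,349.20

EV(A) = 0.48 × 57000 + 0.19 × 169000 + 0.33 × 113000 = 27360 + 32110 + 37290 = 96760
EV(B) = 0.4 × 127000 + 0.36 × (-24000) + 0.2 × 67000 + 0.04 × (-15500) = 50800 − 8640 + 13400 − 620 = 54940
EV(C) = 0.8 × 112000 + 0.2 × (-26500) = 89600 − 5300 = 84300
Overall = 0.66 × 96760 + 0.04 × 54940 + 0.3 × 84300 = 63861.6 + 2197.6 + 25290 = 91349.2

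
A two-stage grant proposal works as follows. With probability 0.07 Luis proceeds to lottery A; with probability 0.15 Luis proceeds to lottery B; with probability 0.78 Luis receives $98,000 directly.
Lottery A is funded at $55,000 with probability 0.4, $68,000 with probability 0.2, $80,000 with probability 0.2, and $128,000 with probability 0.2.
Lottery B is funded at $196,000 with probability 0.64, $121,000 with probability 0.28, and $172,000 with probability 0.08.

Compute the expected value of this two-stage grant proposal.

EV(A) = 0.4 × 55000 + 0.2 × 68000 + 0.2 × 80000 + 0.2 × 128000 = 22000 + 13600 + 16000 + 25600 = 77200
EV(B) = 0.64 × 196000 + 0.28 × 121000 + 0.08 × 172000 = 125440 + 33880 + 13760 = 173080
Branch C: 98000 (certain)
Overall = 0.07 × 77200 + 0.15 × 173080 + 0.78 × 98000 = 5404 + 25962 + 76440 = 107806

$107,806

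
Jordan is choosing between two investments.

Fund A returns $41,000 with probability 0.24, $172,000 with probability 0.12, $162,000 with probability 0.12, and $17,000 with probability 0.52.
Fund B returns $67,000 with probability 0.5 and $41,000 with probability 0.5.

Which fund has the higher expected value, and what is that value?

Fund A ($58,760)

Fund A = 0.24 × 41000 + 0.12 × 172000 + 0.12 × 162000 + 0.52 × 17000 = 9840 + 20640 + 19440 + 8840 = 58760
Fund B = 0.5 × 67000 + 0.5 × 41000 = 33500 + 20500 = 54000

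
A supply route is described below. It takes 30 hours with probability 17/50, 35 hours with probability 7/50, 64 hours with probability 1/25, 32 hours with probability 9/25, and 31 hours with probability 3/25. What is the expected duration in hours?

EV = 17/50 × 30 + 7/50 × 35 + 1/25 × 64 + 9/25 × 32 + 3/25 × 31 = 10.2 + 4.9 + 2.56 + 11.52 + 3.72 = 32.9

32.9 hours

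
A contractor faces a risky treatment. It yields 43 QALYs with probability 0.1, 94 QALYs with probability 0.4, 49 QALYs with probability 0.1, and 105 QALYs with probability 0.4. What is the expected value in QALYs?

EV = 0.1 × 43 + 0.4 × 94 + 0.1 × 49 + 0.4 × 105 = 4.3 + 37.6 + 4.9 + 42 = 88.8

88.8 QALYs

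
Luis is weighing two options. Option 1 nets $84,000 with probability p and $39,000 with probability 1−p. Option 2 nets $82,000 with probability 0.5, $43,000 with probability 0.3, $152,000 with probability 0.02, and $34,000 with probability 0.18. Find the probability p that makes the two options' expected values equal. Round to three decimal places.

p = 0.535

EV(Option 2) = 0.5 × 82000 + 0.3 × 43000 + 0.02 × 152000 + 0.18 × 34000 = 41000 + 12900 + 3040 + 6120 = 63060
p·84000 + (1−p)·39000 = 63060
45000p + 39000 = 63060
p = (63060 − 39000) / 45000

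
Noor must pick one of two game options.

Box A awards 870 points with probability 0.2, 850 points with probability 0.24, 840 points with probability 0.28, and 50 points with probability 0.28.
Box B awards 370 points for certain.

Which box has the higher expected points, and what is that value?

Box A (627.2 points)

Box A = 0.2 × 870 + 0.24 × 850 + 0.28 × 840 + 0.28 × 50 = 174 + 204 + 235.2 + 14 = 627.2
Box B: 370 (certain)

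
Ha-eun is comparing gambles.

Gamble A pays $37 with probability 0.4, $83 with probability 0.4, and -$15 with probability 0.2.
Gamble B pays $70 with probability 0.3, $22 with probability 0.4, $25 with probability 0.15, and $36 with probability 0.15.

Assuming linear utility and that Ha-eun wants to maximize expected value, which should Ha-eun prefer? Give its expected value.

Gamble A ($45)

Gamble A = 0.4 × 37 + 0.4 × 83 + 0.2 × (-15) = 14.8 + 33.2 − 3 = 45
Gamble B = 0.3 × 70 + 0.4 × 22 + 0.15 × 25 + 0.15 × 36 = 21 + 8.8 + 3.75 + 5.4 = 38.95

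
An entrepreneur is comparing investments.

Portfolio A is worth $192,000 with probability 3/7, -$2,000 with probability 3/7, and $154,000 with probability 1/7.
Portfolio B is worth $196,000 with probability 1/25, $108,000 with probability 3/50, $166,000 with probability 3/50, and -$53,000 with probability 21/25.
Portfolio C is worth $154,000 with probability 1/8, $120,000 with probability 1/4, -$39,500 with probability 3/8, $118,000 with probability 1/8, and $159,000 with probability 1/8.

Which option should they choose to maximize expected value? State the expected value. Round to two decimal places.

Portfolio A ($103,428.57)

Portfolio A = 3/7 × 192000 + 3/7 × (-2000) + 1/7 × 154000 = 82285.7143 − 857.1429 + 22000 = 103428.5714
Portfolio B = 1/25 × 196000 + 3/50 × 108000 + 3/50 × 166000 + 21/25 × (-53000) = 7840 + 6480 + 9960 − 44520 = -20240
Portfolio C = 1/8 × 154000 + 1/4 × 120000 + 3/8 × (-39500) + 1/8 × 118000 + 1/8 × 159000 = 19250 + 30000 − 14812.5 + 14750 + 19875 = 69062.5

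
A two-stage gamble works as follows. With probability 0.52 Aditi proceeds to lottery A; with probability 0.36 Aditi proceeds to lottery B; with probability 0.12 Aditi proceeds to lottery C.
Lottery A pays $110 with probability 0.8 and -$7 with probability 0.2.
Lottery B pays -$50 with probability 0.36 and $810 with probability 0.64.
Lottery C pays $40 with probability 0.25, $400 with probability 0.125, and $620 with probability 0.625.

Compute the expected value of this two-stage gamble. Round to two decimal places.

EV(A) = 0.8 × 110 + 0.2 × (-7) = 88 − 1.4 = 86.6
EV(B) = 0.36 × (-50) + 0.64 × 810 = -18 + 518.4 = 500.4
EV(C) = 0.25 × 40 + 0.125 × 400 + 0.625 × 620 = 10 + 50 + 387.5 = 447.5
Overall = 0.52 × 86.6 + 0.36 × 500.4 + 0.12 × 447.5 = 45.032 + 180.144 + 53.7 = 278.876

$278.88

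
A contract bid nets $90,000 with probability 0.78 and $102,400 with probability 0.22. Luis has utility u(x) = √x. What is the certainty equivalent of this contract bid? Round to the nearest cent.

$92,659.36

E[u] = 0.78·√90000 + 0.22·√102400 = 0.78·300 + 0.22·320 = 304.4
CE = (304.4)² = 92659.36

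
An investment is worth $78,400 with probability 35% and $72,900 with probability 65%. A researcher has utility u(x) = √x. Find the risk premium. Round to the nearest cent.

$22.75

E[u] = 0.35·√78400 + 0.65·√72900 = 0.35·280 + 0.65·270 = 273.5
CE = (273.5)² = 74802.25
Risk premium = EV − CE = 74825 − 74802.25 = 22.75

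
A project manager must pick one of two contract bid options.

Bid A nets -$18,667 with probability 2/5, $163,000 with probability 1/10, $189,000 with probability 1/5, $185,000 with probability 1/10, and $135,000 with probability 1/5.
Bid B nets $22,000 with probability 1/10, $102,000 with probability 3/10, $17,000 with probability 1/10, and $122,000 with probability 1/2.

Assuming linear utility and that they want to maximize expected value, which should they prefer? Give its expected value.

Bid B ($95,500)

Bid A = 2/5 × (-18667) + 1/10 × 163000 + 1/5 × 189000 + 1/10 × 185000 + 1/5 × 135000 = -7466.8 + 16300 + 37800 + 18500 + 27000 = 92133.2
Bid B = 1/10 × 22000 + 3/10 × 102000 + 1/10 × 17000 + 1/2 × 122000 = 2200 + 30600 + 1700 + 61000 = 95500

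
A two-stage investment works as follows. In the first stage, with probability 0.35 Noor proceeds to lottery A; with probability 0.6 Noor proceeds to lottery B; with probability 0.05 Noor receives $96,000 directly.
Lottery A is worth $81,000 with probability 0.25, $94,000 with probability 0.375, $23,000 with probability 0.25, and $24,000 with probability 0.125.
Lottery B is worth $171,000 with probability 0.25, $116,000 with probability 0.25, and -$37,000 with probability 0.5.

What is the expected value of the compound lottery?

EV(A) = 0.25 × 81000 + 0.375 × 94000 + 0.25 × 23000 + 0.125 × 24000 = 20250 + 35250 + 5750 + 3000 = 64250
EV(B) = 0.25 × 171000 + 0.25 × 116000 + 0.5 × (-37000) = 42750 + 29000 − 18500 = 53250
Branch C: 96000 (certain)
Overall = 0.35 × 64250 + 0.6 × 53250 + 0.05 × 96000 = 22487.5 + 31950 + 4800 = 59237.5

$59,237.50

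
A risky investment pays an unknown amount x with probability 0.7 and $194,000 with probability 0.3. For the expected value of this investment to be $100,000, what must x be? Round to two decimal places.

x = $59,714.29

0.7·x + 0.3·194000 = 100000
0.7·x = 100000 − 58200 = 41800
x = 41800 / 0.7 = 59714.2857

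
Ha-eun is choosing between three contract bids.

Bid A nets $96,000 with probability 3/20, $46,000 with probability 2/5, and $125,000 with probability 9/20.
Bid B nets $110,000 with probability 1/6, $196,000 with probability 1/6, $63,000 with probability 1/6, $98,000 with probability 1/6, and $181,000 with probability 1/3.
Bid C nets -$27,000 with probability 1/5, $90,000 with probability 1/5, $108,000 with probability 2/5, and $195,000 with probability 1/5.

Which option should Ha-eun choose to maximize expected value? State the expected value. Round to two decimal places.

Bid A = 3/20 × 96000 + 2/5 × 46000 + 9/20 × 125000 = 14400 + 18400 + 56250 = 89050
Bid B = 1/6 × 110000 + 1/6 × 196000 + 1/6 × 63000 + 1/6 × 98000 + 1/3 × 181000 = 18333.3333 + 32666.6667 + 10500 + 16333.3333 + 60333.3333 = 138166.6667
Bid C = 1/5 × (-27000) + 1/5 × 90000 + 2/5 × 108000 + 1/5 × 195000 = -5400 + 18000 + 43200 + 39000 = 94800

Bid B ($138,166.67)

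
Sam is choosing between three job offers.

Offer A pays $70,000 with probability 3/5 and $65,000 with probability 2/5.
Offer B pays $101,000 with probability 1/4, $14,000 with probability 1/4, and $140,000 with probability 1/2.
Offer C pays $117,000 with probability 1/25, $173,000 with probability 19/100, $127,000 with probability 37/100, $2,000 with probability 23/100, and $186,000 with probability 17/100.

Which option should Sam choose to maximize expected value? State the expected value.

Offer C ($116,620)

Offer A = 3/5 × 70000 + 2/5 × 65000 = 42000 + 26000 = 68000
Offer B = 1/4 × 101000 + 1/4 × 14000 + 1/2 × 140000 = 25250 + 3500 + 70000 = 98750
Offer C = 1/25 × 117000 + 19/100 × 173000 + 37/100 × 127000 + 23/100 × 2000 + 17/100 × 186000 = 4680 + 32870 + 46990 + 460 + 31620 = 116620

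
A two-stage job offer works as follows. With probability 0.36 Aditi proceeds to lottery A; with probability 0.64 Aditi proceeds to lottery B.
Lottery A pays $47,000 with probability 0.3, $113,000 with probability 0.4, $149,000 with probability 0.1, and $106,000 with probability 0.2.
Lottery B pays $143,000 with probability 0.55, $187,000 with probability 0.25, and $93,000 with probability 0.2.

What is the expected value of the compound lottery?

EV(A) = 0.3 × 47000 + 0.4 × 113000 + 0.1 × 149000 + 0.2 × 106000 = 14100 + 45200 + 14900 + 21200 = 95400
EV(B) = 0.55 × 143000 + 0.25 × 187000 + 0.2 × 93000 = 78650 + 46750 + 18600 = 144000
Overall = 0.36 × 95400 + 0.64 × 144000 = 34344 + 92160 = 126504

$126,504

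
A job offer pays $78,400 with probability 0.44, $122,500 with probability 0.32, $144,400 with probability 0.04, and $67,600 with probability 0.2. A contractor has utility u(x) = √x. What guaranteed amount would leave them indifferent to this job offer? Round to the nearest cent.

$91,445.76

E[u] = 0.44·√78400 + 0.32·√122500 + 0.04·√144400 + 0.2·√67600 = 0.44·280 + 0.32·350 + 0.04·380 + 0.2·260 = 302.4
CE = (302.4)² = 91445.76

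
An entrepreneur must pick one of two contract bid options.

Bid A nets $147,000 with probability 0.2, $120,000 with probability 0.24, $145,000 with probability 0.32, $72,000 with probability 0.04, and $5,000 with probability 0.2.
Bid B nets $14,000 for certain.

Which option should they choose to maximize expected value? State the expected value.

Bid A = 0.2 × 147000 + 0.24 × 120000 + 0.32 × 145000 + 0.04 × 72000 + 0.2 × 5000 = 29400 + 28800 + 46400 + 2880 + 1000 = 108480
Bid B: 14000 (certain)

Bid A ($108,480)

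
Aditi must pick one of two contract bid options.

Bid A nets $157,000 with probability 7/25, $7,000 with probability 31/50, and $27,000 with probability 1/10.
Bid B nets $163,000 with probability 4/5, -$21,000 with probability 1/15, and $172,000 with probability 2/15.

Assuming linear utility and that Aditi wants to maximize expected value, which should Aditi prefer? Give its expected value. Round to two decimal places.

Bid B ($151,933.33)

Bid A = 7/25 × 157000 + 31/50 × 7000 + 1/10 × 27000 = 43960 + 4340 + 2700 = 51000
Bid B = 4/5 × 163000 + 1/15 × (-21000) + 2/15 × 172000 = 130400 − 1400 + 22933.3333 = 151933.3333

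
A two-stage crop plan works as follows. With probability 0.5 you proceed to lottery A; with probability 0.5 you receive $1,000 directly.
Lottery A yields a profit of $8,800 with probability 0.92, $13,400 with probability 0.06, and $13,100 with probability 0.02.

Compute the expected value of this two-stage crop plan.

EV(A) = 0.92 × 8800 + 0.06 × 13400 + 0.02 × 13100 = 8096 + 804 + 262 = 9162
Branch B: 1000 (certain)
Overall = 0.5 × 9162 + 0.5 × 1000 = 4581 + 500 = 5081

$5,081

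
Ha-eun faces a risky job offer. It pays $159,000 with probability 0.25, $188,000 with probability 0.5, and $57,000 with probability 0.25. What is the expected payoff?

$148,000

EV = 0.25 × 159000 + 0.5 × 188000 + 0.25 × 57000 = 39750 + 94000 + 14250 = 148000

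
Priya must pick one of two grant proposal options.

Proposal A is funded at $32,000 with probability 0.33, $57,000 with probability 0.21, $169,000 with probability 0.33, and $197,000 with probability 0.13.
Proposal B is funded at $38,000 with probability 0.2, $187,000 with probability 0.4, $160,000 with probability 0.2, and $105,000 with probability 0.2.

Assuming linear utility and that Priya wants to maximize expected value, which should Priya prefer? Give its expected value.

Proposal B ($135,400)

Proposal A = 0.33 × 32000 + 0.21 × 57000 + 0.33 × 169000 + 0.13 × 197000 = 10560 + 11970 + 55770 + 25610 = 103910
Proposal B = 0.2 × 38000 + 0.4 × 187000 + 0.2 × 160000 + 0.2 × 105000 = 7600 + 74800 + 32000 + 21000 = 135400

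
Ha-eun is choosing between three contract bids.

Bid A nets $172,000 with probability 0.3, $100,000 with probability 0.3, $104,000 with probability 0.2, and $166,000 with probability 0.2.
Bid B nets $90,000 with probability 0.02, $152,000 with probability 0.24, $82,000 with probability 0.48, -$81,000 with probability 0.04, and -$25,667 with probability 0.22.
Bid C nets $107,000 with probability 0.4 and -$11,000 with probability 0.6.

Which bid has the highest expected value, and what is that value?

Bid A = 0.3 × 172000 + 0.3 × 100000 + 0.2 × 104000 + 0.2 × 166000 = 51600 + 30000 + 20800 + 33200 = 135600
Bid B = 0.02 × 90000 + 0.24 × 152000 + 0.48 × 82000 + 0.04 × (-81000) + 0.22 × (-25667) = 1800 + 36480 + 39360 − 3240 − 5646.74 = 68753.26
Bid C = 0.4 × 107000 + 0.6 × (-11000) = 42800 − 6600 = 36200

Bid A ($135,600)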